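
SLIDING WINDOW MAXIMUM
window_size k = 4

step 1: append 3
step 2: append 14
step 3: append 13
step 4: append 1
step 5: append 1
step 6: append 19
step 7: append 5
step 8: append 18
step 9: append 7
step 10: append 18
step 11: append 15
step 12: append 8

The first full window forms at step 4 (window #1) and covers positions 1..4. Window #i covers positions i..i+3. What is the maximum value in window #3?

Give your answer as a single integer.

Answer: 19

Derivation:
step 1: append 3 -> window=[3] (not full yet)
step 2: append 14 -> window=[3, 14] (not full yet)
step 3: append 13 -> window=[3, 14, 13] (not full yet)
step 4: append 1 -> window=[3, 14, 13, 1] -> max=14
step 5: append 1 -> window=[14, 13, 1, 1] -> max=14
step 6: append 19 -> window=[13, 1, 1, 19] -> max=19
Window #3 max = 19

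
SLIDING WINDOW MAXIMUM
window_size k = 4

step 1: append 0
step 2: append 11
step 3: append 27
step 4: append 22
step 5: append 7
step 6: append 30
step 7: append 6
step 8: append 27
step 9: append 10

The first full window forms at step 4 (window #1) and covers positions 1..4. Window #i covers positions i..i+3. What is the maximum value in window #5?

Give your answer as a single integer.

Answer: 30

Derivation:
step 1: append 0 -> window=[0] (not full yet)
step 2: append 11 -> window=[0, 11] (not full yet)
step 3: append 27 -> window=[0, 11, 27] (not full yet)
step 4: append 22 -> window=[0, 11, 27, 22] -> max=27
step 5: append 7 -> window=[11, 27, 22, 7] -> max=27
step 6: append 30 -> window=[27, 22, 7, 30] -> max=30
step 7: append 6 -> window=[22, 7, 30, 6] -> max=30
step 8: append 27 -> window=[7, 30, 6, 27] -> max=30
Window #5 max = 30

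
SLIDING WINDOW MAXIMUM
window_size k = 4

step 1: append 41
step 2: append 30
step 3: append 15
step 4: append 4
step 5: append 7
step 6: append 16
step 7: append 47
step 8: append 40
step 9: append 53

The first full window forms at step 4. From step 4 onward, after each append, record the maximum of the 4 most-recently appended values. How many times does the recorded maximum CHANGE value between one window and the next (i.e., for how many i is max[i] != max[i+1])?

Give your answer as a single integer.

Answer: 4

Derivation:
step 1: append 41 -> window=[41] (not full yet)
step 2: append 30 -> window=[41, 30] (not full yet)
step 3: append 15 -> window=[41, 30, 15] (not full yet)
step 4: append 4 -> window=[41, 30, 15, 4] -> max=41
step 5: append 7 -> window=[30, 15, 4, 7] -> max=30
step 6: append 16 -> window=[15, 4, 7, 16] -> max=16
step 7: append 47 -> window=[4, 7, 16, 47] -> max=47
step 8: append 40 -> window=[7, 16, 47, 40] -> max=47
step 9: append 53 -> window=[16, 47, 40, 53] -> max=53
Recorded maximums: 41 30 16 47 47 53
Changes between consecutive maximums: 4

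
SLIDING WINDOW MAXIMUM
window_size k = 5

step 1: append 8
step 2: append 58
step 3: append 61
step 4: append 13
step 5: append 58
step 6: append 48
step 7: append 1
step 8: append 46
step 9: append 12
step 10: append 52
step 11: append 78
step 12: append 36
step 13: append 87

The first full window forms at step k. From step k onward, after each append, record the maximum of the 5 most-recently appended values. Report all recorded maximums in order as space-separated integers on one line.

step 1: append 8 -> window=[8] (not full yet)
step 2: append 58 -> window=[8, 58] (not full yet)
step 3: append 61 -> window=[8, 58, 61] (not full yet)
step 4: append 13 -> window=[8, 58, 61, 13] (not full yet)
step 5: append 58 -> window=[8, 58, 61, 13, 58] -> max=61
step 6: append 48 -> window=[58, 61, 13, 58, 48] -> max=61
step 7: append 1 -> window=[61, 13, 58, 48, 1] -> max=61
step 8: append 46 -> window=[13, 58, 48, 1, 46] -> max=58
step 9: append 12 -> window=[58, 48, 1, 46, 12] -> max=58
step 10: append 52 -> window=[48, 1, 46, 12, 52] -> max=52
step 11: append 78 -> window=[1, 46, 12, 52, 78] -> max=78
step 12: append 36 -> window=[46, 12, 52, 78, 36] -> max=78
step 13: append 87 -> window=[12, 52, 78, 36, 87] -> max=87

Answer: 61 61 61 58 58 52 78 78 87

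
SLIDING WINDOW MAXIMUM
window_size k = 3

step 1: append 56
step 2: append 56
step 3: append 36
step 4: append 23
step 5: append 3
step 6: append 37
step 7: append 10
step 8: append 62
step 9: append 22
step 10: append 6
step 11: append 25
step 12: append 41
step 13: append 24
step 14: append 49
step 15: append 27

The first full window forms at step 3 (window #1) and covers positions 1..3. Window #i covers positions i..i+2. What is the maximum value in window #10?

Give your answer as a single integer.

Answer: 41

Derivation:
step 1: append 56 -> window=[56] (not full yet)
step 2: append 56 -> window=[56, 56] (not full yet)
step 3: append 36 -> window=[56, 56, 36] -> max=56
step 4: append 23 -> window=[56, 36, 23] -> max=56
step 5: append 3 -> window=[36, 23, 3] -> max=36
step 6: append 37 -> window=[23, 3, 37] -> max=37
step 7: append 10 -> window=[3, 37, 10] -> max=37
step 8: append 62 -> window=[37, 10, 62] -> max=62
step 9: append 22 -> window=[10, 62, 22] -> max=62
step 10: append 6 -> window=[62, 22, 6] -> max=62
step 11: append 25 -> window=[22, 6, 25] -> max=25
step 12: append 41 -> window=[6, 25, 41] -> max=41
Window #10 max = 41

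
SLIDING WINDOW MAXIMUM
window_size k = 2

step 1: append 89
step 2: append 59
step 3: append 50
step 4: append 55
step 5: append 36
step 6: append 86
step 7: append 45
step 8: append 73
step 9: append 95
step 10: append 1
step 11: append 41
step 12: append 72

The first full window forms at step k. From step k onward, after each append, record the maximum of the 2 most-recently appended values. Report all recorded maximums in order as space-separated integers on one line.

step 1: append 89 -> window=[89] (not full yet)
step 2: append 59 -> window=[89, 59] -> max=89
step 3: append 50 -> window=[59, 50] -> max=59
step 4: append 55 -> window=[50, 55] -> max=55
step 5: append 36 -> window=[55, 36] -> max=55
step 6: append 86 -> window=[36, 86] -> max=86
step 7: append 45 -> window=[86, 45] -> max=86
step 8: append 73 -> window=[45, 73] -> max=73
step 9: append 95 -> window=[73, 95] -> max=95
step 10: append 1 -> window=[95, 1] -> max=95
step 11: append 41 -> window=[1, 41] -> max=41
step 12: append 72 -> window=[41, 72] -> max=72

Answer: 89 59 55 55 86 86 73 95 95 41 72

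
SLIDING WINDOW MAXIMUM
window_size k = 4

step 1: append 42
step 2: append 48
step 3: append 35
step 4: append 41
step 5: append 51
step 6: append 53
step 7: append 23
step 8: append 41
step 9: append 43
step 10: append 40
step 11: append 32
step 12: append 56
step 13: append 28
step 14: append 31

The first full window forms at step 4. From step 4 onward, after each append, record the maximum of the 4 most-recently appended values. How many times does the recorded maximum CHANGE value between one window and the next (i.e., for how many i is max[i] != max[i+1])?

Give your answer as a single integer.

Answer: 4

Derivation:
step 1: append 42 -> window=[42] (not full yet)
step 2: append 48 -> window=[42, 48] (not full yet)
step 3: append 35 -> window=[42, 48, 35] (not full yet)
step 4: append 41 -> window=[42, 48, 35, 41] -> max=48
step 5: append 51 -> window=[48, 35, 41, 51] -> max=51
step 6: append 53 -> window=[35, 41, 51, 53] -> max=53
step 7: append 23 -> window=[41, 51, 53, 23] -> max=53
step 8: append 41 -> window=[51, 53, 23, 41] -> max=53
step 9: append 43 -> window=[53, 23, 41, 43] -> max=53
step 10: append 40 -> window=[23, 41, 43, 40] -> max=43
step 11: append 32 -> window=[41, 43, 40, 32] -> max=43
step 12: append 56 -> window=[43, 40, 32, 56] -> max=56
step 13: append 28 -> window=[40, 32, 56, 28] -> max=56
step 14: append 31 -> window=[32, 56, 28, 31] -> max=56
Recorded maximums: 48 51 53 53 53 53 43 43 56 56 56
Changes between consecutive maximums: 4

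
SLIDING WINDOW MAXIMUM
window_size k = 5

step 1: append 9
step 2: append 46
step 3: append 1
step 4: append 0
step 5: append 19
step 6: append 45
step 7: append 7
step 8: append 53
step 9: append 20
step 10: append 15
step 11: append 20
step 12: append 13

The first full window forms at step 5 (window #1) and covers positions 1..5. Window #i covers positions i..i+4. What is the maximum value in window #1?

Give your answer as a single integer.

step 1: append 9 -> window=[9] (not full yet)
step 2: append 46 -> window=[9, 46] (not full yet)
step 3: append 1 -> window=[9, 46, 1] (not full yet)
step 4: append 0 -> window=[9, 46, 1, 0] (not full yet)
step 5: append 19 -> window=[9, 46, 1, 0, 19] -> max=46
Window #1 max = 46

Answer: 46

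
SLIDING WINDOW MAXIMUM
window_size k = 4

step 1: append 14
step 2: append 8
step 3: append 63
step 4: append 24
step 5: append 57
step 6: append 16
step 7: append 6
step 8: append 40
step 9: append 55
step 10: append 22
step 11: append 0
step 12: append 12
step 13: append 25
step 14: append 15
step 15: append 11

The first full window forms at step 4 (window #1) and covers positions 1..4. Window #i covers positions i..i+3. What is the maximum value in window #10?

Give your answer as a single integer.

step 1: append 14 -> window=[14] (not full yet)
step 2: append 8 -> window=[14, 8] (not full yet)
step 3: append 63 -> window=[14, 8, 63] (not full yet)
step 4: append 24 -> window=[14, 8, 63, 24] -> max=63
step 5: append 57 -> window=[8, 63, 24, 57] -> max=63
step 6: append 16 -> window=[63, 24, 57, 16] -> max=63
step 7: append 6 -> window=[24, 57, 16, 6] -> max=57
step 8: append 40 -> window=[57, 16, 6, 40] -> max=57
step 9: append 55 -> window=[16, 6, 40, 55] -> max=55
step 10: append 22 -> window=[6, 40, 55, 22] -> max=55
step 11: append 0 -> window=[40, 55, 22, 0] -> max=55
step 12: append 12 -> window=[55, 22, 0, 12] -> max=55
step 13: append 25 -> window=[22, 0, 12, 25] -> max=25
Window #10 max = 25

Answer: 25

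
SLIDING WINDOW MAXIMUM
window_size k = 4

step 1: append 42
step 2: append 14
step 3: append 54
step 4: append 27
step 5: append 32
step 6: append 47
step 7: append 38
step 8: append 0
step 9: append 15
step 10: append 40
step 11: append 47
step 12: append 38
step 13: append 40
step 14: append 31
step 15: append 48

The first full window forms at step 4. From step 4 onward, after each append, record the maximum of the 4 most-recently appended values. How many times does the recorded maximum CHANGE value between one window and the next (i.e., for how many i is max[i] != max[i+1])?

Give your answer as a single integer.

Answer: 4

Derivation:
step 1: append 42 -> window=[42] (not full yet)
step 2: append 14 -> window=[42, 14] (not full yet)
step 3: append 54 -> window=[42, 14, 54] (not full yet)
step 4: append 27 -> window=[42, 14, 54, 27] -> max=54
step 5: append 32 -> window=[14, 54, 27, 32] -> max=54
step 6: append 47 -> window=[54, 27, 32, 47] -> max=54
step 7: append 38 -> window=[27, 32, 47, 38] -> max=47
step 8: append 0 -> window=[32, 47, 38, 0] -> max=47
step 9: append 15 -> window=[47, 38, 0, 15] -> max=47
step 10: append 40 -> window=[38, 0, 15, 40] -> max=40
step 11: append 47 -> window=[0, 15, 40, 47] -> max=47
step 12: append 38 -> window=[15, 40, 47, 38] -> max=47
step 13: append 40 -> window=[40, 47, 38, 40] -> max=47
step 14: append 31 -> window=[47, 38, 40, 31] -> max=47
step 15: append 48 -> window=[38, 40, 31, 48] -> max=48
Recorded maximums: 54 54 54 47 47 47 40 47 47 47 47 48
Changes between consecutive maximums: 4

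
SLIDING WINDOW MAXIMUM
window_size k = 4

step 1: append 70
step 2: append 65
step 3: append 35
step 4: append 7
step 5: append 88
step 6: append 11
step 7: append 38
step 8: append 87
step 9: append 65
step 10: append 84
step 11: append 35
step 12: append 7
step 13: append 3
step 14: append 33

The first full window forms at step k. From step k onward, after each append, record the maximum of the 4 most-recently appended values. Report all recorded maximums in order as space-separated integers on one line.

Answer: 70 88 88 88 88 87 87 87 84 84 35

Derivation:
step 1: append 70 -> window=[70] (not full yet)
step 2: append 65 -> window=[70, 65] (not full yet)
step 3: append 35 -> window=[70, 65, 35] (not full yet)
step 4: append 7 -> window=[70, 65, 35, 7] -> max=70
step 5: append 88 -> window=[65, 35, 7, 88] -> max=88
step 6: append 11 -> window=[35, 7, 88, 11] -> max=88
step 7: append 38 -> window=[7, 88, 11, 38] -> max=88
step 8: append 87 -> window=[88, 11, 38, 87] -> max=88
step 9: append 65 -> window=[11, 38, 87, 65] -> max=87
step 10: append 84 -> window=[38, 87, 65, 84] -> max=87
step 11: append 35 -> window=[87, 65, 84, 35] -> max=87
step 12: append 7 -> window=[65, 84, 35, 7] -> max=84
step 13: append 3 -> window=[84, 35, 7, 3] -> max=84
step 14: append 33 -> window=[35, 7, 3, 33] -> max=35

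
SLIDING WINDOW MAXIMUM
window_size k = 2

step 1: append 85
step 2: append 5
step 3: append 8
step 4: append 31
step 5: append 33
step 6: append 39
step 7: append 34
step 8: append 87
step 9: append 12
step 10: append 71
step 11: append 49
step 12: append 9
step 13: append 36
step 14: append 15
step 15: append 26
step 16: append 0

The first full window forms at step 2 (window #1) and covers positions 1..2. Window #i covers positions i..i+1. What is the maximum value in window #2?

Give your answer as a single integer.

step 1: append 85 -> window=[85] (not full yet)
step 2: append 5 -> window=[85, 5] -> max=85
step 3: append 8 -> window=[5, 8] -> max=8
Window #2 max = 8

Answer: 8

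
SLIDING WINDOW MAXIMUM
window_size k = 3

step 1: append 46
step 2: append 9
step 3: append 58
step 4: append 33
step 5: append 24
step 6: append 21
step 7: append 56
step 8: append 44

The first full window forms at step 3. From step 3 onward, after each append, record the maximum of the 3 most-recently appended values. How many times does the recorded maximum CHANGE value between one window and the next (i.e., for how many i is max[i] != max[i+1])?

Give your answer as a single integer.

step 1: append 46 -> window=[46] (not full yet)
step 2: append 9 -> window=[46, 9] (not full yet)
step 3: append 58 -> window=[46, 9, 58] -> max=58
step 4: append 33 -> window=[9, 58, 33] -> max=58
step 5: append 24 -> window=[58, 33, 24] -> max=58
step 6: append 21 -> window=[33, 24, 21] -> max=33
step 7: append 56 -> window=[24, 21, 56] -> max=56
step 8: append 44 -> window=[21, 56, 44] -> max=56
Recorded maximums: 58 58 58 33 56 56
Changes between consecutive maximums: 2

Answer: 2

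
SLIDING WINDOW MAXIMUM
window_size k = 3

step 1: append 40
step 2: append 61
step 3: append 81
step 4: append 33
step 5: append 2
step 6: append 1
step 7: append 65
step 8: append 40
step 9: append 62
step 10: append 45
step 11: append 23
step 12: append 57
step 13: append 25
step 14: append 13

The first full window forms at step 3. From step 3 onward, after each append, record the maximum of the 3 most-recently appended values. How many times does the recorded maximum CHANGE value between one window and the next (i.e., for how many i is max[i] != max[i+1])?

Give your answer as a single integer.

step 1: append 40 -> window=[40] (not full yet)
step 2: append 61 -> window=[40, 61] (not full yet)
step 3: append 81 -> window=[40, 61, 81] -> max=81
step 4: append 33 -> window=[61, 81, 33] -> max=81
step 5: append 2 -> window=[81, 33, 2] -> max=81
step 6: append 1 -> window=[33, 2, 1] -> max=33
step 7: append 65 -> window=[2, 1, 65] -> max=65
step 8: append 40 -> window=[1, 65, 40] -> max=65
step 9: append 62 -> window=[65, 40, 62] -> max=65
step 10: append 45 -> window=[40, 62, 45] -> max=62
step 11: append 23 -> window=[62, 45, 23] -> max=62
step 12: append 57 -> window=[45, 23, 57] -> max=57
step 13: append 25 -> window=[23, 57, 25] -> max=57
step 14: append 13 -> window=[57, 25, 13] -> max=57
Recorded maximums: 81 81 81 33 65 65 65 62 62 57 57 57
Changes between consecutive maximums: 4

Answer: 4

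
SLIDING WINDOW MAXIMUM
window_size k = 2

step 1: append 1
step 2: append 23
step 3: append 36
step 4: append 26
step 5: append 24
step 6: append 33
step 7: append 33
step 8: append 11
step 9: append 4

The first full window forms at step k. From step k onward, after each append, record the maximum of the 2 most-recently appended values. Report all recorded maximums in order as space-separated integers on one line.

step 1: append 1 -> window=[1] (not full yet)
step 2: append 23 -> window=[1, 23] -> max=23
step 3: append 36 -> window=[23, 36] -> max=36
step 4: append 26 -> window=[36, 26] -> max=36
step 5: append 24 -> window=[26, 24] -> max=26
step 6: append 33 -> window=[24, 33] -> max=33
step 7: append 33 -> window=[33, 33] -> max=33
step 8: append 11 -> window=[33, 11] -> max=33
step 9: append 4 -> window=[11, 4] -> max=11

Answer: 23 36 36 26 33 33 33 11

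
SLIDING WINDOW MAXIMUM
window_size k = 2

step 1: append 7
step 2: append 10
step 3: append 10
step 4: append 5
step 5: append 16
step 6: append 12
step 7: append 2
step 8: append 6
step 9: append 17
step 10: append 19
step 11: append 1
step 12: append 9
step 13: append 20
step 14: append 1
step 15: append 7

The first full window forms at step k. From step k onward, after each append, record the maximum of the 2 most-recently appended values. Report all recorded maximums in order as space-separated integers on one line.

step 1: append 7 -> window=[7] (not full yet)
step 2: append 10 -> window=[7, 10] -> max=10
step 3: append 10 -> window=[10, 10] -> max=10
step 4: append 5 -> window=[10, 5] -> max=10
step 5: append 16 -> window=[5, 16] -> max=16
step 6: append 12 -> window=[16, 12] -> max=16
step 7: append 2 -> window=[12, 2] -> max=12
step 8: append 6 -> window=[2, 6] -> max=6
step 9: append 17 -> window=[6, 17] -> max=17
step 10: append 19 -> window=[17, 19] -> max=19
step 11: append 1 -> window=[19, 1] -> max=19
step 12: append 9 -> window=[1, 9] -> max=9
step 13: append 20 -> window=[9, 20] -> max=20
step 14: append 1 -> window=[20, 1] -> max=20
step 15: append 7 -> window=[1, 7] -> max=7

Answer: 10 10 10 16 16 12 6 17 19 19 9 20 20 7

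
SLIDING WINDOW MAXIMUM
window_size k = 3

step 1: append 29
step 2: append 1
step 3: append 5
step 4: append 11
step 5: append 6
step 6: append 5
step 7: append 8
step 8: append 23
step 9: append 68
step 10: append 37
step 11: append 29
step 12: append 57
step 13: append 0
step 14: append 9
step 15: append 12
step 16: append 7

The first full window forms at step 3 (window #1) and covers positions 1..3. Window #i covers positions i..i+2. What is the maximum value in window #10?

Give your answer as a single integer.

Answer: 57

Derivation:
step 1: append 29 -> window=[29] (not full yet)
step 2: append 1 -> window=[29, 1] (not full yet)
step 3: append 5 -> window=[29, 1, 5] -> max=29
step 4: append 11 -> window=[1, 5, 11] -> max=11
step 5: append 6 -> window=[5, 11, 6] -> max=11
step 6: append 5 -> window=[11, 6, 5] -> max=11
step 7: append 8 -> window=[6, 5, 8] -> max=8
step 8: append 23 -> window=[5, 8, 23] -> max=23
step 9: append 68 -> window=[8, 23, 68] -> max=68
step 10: append 37 -> window=[23, 68, 37] -> max=68
step 11: append 29 -> window=[68, 37, 29] -> max=68
step 12: append 57 -> window=[37, 29, 57] -> max=57
Window #10 max = 57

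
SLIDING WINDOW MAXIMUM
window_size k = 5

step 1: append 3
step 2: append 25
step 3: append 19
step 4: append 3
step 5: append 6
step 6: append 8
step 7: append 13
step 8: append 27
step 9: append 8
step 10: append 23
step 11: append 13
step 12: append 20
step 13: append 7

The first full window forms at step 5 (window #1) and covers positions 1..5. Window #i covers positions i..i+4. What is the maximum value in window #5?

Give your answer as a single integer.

Answer: 27

Derivation:
step 1: append 3 -> window=[3] (not full yet)
step 2: append 25 -> window=[3, 25] (not full yet)
step 3: append 19 -> window=[3, 25, 19] (not full yet)
step 4: append 3 -> window=[3, 25, 19, 3] (not full yet)
step 5: append 6 -> window=[3, 25, 19, 3, 6] -> max=25
step 6: append 8 -> window=[25, 19, 3, 6, 8] -> max=25
step 7: append 13 -> window=[19, 3, 6, 8, 13] -> max=19
step 8: append 27 -> window=[3, 6, 8, 13, 27] -> max=27
step 9: append 8 -> window=[6, 8, 13, 27, 8] -> max=27
Window #5 max = 27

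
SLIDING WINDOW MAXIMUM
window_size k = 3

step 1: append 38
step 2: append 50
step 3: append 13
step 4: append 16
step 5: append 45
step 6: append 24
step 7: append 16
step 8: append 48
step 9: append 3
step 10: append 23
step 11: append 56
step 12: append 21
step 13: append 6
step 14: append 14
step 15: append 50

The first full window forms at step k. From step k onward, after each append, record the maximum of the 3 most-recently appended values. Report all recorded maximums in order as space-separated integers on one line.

step 1: append 38 -> window=[38] (not full yet)
step 2: append 50 -> window=[38, 50] (not full yet)
step 3: append 13 -> window=[38, 50, 13] -> max=50
step 4: append 16 -> window=[50, 13, 16] -> max=50
step 5: append 45 -> window=[13, 16, 45] -> max=45
step 6: append 24 -> window=[16, 45, 24] -> max=45
step 7: append 16 -> window=[45, 24, 16] -> max=45
step 8: append 48 -> window=[24, 16, 48] -> max=48
step 9: append 3 -> window=[16, 48, 3] -> max=48
step 10: append 23 -> window=[48, 3, 23] -> max=48
step 11: append 56 -> window=[3, 23, 56] -> max=56
step 12: append 21 -> window=[23, 56, 21] -> max=56
step 13: append 6 -> window=[56, 21, 6] -> max=56
step 14: append 14 -> window=[21, 6, 14] -> max=21
step 15: append 50 -> window=[6, 14, 50] -> max=50

Answer: 50 50 45 45 45 48 48 48 56 56 56 21 50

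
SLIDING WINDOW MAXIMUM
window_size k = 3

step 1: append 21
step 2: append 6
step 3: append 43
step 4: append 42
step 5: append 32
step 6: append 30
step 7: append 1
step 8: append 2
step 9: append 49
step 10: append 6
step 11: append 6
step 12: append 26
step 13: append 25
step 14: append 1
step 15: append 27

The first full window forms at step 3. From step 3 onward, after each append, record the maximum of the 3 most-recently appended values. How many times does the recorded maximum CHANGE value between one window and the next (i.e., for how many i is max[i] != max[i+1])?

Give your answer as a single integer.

step 1: append 21 -> window=[21] (not full yet)
step 2: append 6 -> window=[21, 6] (not full yet)
step 3: append 43 -> window=[21, 6, 43] -> max=43
step 4: append 42 -> window=[6, 43, 42] -> max=43
step 5: append 32 -> window=[43, 42, 32] -> max=43
step 6: append 30 -> window=[42, 32, 30] -> max=42
step 7: append 1 -> window=[32, 30, 1] -> max=32
step 8: append 2 -> window=[30, 1, 2] -> max=30
step 9: append 49 -> window=[1, 2, 49] -> max=49
step 10: append 6 -> window=[2, 49, 6] -> max=49
step 11: append 6 -> window=[49, 6, 6] -> max=49
step 12: append 26 -> window=[6, 6, 26] -> max=26
step 13: append 25 -> window=[6, 26, 25] -> max=26
step 14: append 1 -> window=[26, 25, 1] -> max=26
step 15: append 27 -> window=[25, 1, 27] -> max=27
Recorded maximums: 43 43 43 42 32 30 49 49 49 26 26 26 27
Changes between consecutive maximums: 6

Answer: 6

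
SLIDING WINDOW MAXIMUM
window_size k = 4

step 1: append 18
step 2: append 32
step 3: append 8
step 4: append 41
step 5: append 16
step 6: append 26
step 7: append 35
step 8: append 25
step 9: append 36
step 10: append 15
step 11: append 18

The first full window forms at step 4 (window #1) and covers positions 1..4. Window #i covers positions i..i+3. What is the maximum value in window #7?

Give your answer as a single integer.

step 1: append 18 -> window=[18] (not full yet)
step 2: append 32 -> window=[18, 32] (not full yet)
step 3: append 8 -> window=[18, 32, 8] (not full yet)
step 4: append 41 -> window=[18, 32, 8, 41] -> max=41
step 5: append 16 -> window=[32, 8, 41, 16] -> max=41
step 6: append 26 -> window=[8, 41, 16, 26] -> max=41
step 7: append 35 -> window=[41, 16, 26, 35] -> max=41
step 8: append 25 -> window=[16, 26, 35, 25] -> max=35
step 9: append 36 -> window=[26, 35, 25, 36] -> max=36
step 10: append 15 -> window=[35, 25, 36, 15] -> max=36
Window #7 max = 36

Answer: 36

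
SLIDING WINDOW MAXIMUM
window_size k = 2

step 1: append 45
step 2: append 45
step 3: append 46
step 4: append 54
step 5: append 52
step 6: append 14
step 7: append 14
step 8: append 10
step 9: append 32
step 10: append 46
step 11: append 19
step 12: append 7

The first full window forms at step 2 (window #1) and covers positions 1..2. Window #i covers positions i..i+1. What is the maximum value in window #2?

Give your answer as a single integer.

step 1: append 45 -> window=[45] (not full yet)
step 2: append 45 -> window=[45, 45] -> max=45
step 3: append 46 -> window=[45, 46] -> max=46
Window #2 max = 46

Answer: 46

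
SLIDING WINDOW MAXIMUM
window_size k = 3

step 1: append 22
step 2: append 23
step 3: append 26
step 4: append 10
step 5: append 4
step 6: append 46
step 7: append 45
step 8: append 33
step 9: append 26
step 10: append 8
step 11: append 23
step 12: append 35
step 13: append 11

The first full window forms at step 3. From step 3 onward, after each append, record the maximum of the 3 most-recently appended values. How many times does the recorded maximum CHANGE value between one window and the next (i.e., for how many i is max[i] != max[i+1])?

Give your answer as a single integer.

Answer: 5

Derivation:
step 1: append 22 -> window=[22] (not full yet)
step 2: append 23 -> window=[22, 23] (not full yet)
step 3: append 26 -> window=[22, 23, 26] -> max=26
step 4: append 10 -> window=[23, 26, 10] -> max=26
step 5: append 4 -> window=[26, 10, 4] -> max=26
step 6: append 46 -> window=[10, 4, 46] -> max=46
step 7: append 45 -> window=[4, 46, 45] -> max=46
step 8: append 33 -> window=[46, 45, 33] -> max=46
step 9: append 26 -> window=[45, 33, 26] -> max=45
step 10: append 8 -> window=[33, 26, 8] -> max=33
step 11: append 23 -> window=[26, 8, 23] -> max=26
step 12: append 35 -> window=[8, 23, 35] -> max=35
step 13: append 11 -> window=[23, 35, 11] -> max=35
Recorded maximums: 26 26 26 46 46 46 45 33 26 35 35
Changes between consecutive maximums: 5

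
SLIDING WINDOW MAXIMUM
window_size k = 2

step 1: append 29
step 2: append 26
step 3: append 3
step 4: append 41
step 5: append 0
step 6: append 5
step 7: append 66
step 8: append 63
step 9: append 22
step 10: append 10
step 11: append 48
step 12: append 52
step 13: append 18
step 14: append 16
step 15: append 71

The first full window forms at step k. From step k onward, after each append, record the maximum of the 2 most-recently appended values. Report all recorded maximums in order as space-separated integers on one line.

Answer: 29 26 41 41 5 66 66 63 22 48 52 52 18 71

Derivation:
step 1: append 29 -> window=[29] (not full yet)
step 2: append 26 -> window=[29, 26] -> max=29
step 3: append 3 -> window=[26, 3] -> max=26
step 4: append 41 -> window=[3, 41] -> max=41
step 5: append 0 -> window=[41, 0] -> max=41
step 6: append 5 -> window=[0, 5] -> max=5
step 7: append 66 -> window=[5, 66] -> max=66
step 8: append 63 -> window=[66, 63] -> max=66
step 9: append 22 -> window=[63, 22] -> max=63
step 10: append 10 -> window=[22, 10] -> max=22
step 11: append 48 -> window=[10, 48] -> max=48
step 12: append 52 -> window=[48, 52] -> max=52
step 13: append 18 -> window=[52, 18] -> max=52
step 14: append 16 -> window=[18, 16] -> max=18
step 15: append 71 -> window=[16, 71] -> max=71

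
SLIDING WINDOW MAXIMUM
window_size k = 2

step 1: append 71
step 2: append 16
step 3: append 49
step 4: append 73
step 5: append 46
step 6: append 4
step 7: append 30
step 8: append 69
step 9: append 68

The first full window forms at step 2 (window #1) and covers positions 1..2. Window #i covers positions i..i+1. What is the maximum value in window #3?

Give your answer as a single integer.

Answer: 73

Derivation:
step 1: append 71 -> window=[71] (not full yet)
step 2: append 16 -> window=[71, 16] -> max=71
step 3: append 49 -> window=[16, 49] -> max=49
step 4: append 73 -> window=[49, 73] -> max=73
Window #3 max = 73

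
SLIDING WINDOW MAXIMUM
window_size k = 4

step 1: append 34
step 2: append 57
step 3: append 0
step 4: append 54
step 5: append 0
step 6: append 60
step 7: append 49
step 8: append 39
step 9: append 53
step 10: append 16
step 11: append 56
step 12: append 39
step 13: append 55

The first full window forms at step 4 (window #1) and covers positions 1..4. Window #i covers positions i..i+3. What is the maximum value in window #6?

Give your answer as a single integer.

Answer: 60

Derivation:
step 1: append 34 -> window=[34] (not full yet)
step 2: append 57 -> window=[34, 57] (not full yet)
step 3: append 0 -> window=[34, 57, 0] (not full yet)
step 4: append 54 -> window=[34, 57, 0, 54] -> max=57
step 5: append 0 -> window=[57, 0, 54, 0] -> max=57
step 6: append 60 -> window=[0, 54, 0, 60] -> max=60
step 7: append 49 -> window=[54, 0, 60, 49] -> max=60
step 8: append 39 -> window=[0, 60, 49, 39] -> max=60
step 9: append 53 -> window=[60, 49, 39, 53] -> max=60
Window #6 max = 60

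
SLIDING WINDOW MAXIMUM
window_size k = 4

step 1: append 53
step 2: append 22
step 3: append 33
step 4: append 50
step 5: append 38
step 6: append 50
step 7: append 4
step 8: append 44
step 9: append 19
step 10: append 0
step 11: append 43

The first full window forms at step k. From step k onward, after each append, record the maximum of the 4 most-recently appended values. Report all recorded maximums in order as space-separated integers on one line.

step 1: append 53 -> window=[53] (not full yet)
step 2: append 22 -> window=[53, 22] (not full yet)
step 3: append 33 -> window=[53, 22, 33] (not full yet)
step 4: append 50 -> window=[53, 22, 33, 50] -> max=53
step 5: append 38 -> window=[22, 33, 50, 38] -> max=50
step 6: append 50 -> window=[33, 50, 38, 50] -> max=50
step 7: append 4 -> window=[50, 38, 50, 4] -> max=50
step 8: append 44 -> window=[38, 50, 4, 44] -> max=50
step 9: append 19 -> window=[50, 4, 44, 19] -> max=50
step 10: append 0 -> window=[4, 44, 19, 0] -> max=44
step 11: append 43 -> window=[44, 19, 0, 43] -> max=44

Answer: 53 50 50 50 50 50 44 44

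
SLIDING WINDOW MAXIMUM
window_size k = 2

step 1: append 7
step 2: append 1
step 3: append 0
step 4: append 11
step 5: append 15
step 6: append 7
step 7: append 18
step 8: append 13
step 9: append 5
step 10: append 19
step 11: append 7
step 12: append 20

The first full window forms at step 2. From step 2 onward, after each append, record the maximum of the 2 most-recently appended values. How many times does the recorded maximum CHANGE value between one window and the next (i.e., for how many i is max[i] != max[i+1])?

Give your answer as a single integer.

Answer: 7

Derivation:
step 1: append 7 -> window=[7] (not full yet)
step 2: append 1 -> window=[7, 1] -> max=7
step 3: append 0 -> window=[1, 0] -> max=1
step 4: append 11 -> window=[0, 11] -> max=11
step 5: append 15 -> window=[11, 15] -> max=15
step 6: append 7 -> window=[15, 7] -> max=15
step 7: append 18 -> window=[7, 18] -> max=18
step 8: append 13 -> window=[18, 13] -> max=18
step 9: append 5 -> window=[13, 5] -> max=13
step 10: append 19 -> window=[5, 19] -> max=19
step 11: append 7 -> window=[19, 7] -> max=19
step 12: append 20 -> window=[7, 20] -> max=20
Recorded maximums: 7 1 11 15 15 18 18 13 19 19 20
Changes between consecutive maximums: 7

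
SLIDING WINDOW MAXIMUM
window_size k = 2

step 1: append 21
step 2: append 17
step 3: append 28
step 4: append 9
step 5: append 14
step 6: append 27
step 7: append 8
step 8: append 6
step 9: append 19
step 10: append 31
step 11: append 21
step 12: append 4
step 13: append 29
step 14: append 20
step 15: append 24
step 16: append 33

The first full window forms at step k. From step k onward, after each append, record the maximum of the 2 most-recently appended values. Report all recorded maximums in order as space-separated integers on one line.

Answer: 21 28 28 14 27 27 8 19 31 31 21 29 29 24 33

Derivation:
step 1: append 21 -> window=[21] (not full yet)
step 2: append 17 -> window=[21, 17] -> max=21
step 3: append 28 -> window=[17, 28] -> max=28
step 4: append 9 -> window=[28, 9] -> max=28
step 5: append 14 -> window=[9, 14] -> max=14
step 6: append 27 -> window=[14, 27] -> max=27
step 7: append 8 -> window=[27, 8] -> max=27
step 8: append 6 -> window=[8, 6] -> max=8
step 9: append 19 -> window=[6, 19] -> max=19
step 10: append 31 -> window=[19, 31] -> max=31
step 11: append 21 -> window=[31, 21] -> max=31
step 12: append 4 -> window=[21, 4] -> max=21
step 13: append 29 -> window=[4, 29] -> max=29
step 14: append 20 -> window=[29, 20] -> max=29
step 15: append 24 -> window=[20, 24] -> max=24
step 16: append 33 -> window=[24, 33] -> max=33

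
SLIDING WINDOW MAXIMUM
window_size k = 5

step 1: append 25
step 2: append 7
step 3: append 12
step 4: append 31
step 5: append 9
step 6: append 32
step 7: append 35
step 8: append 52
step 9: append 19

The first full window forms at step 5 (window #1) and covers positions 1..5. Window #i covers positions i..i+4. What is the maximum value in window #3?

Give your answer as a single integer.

step 1: append 25 -> window=[25] (not full yet)
step 2: append 7 -> window=[25, 7] (not full yet)
step 3: append 12 -> window=[25, 7, 12] (not full yet)
step 4: append 31 -> window=[25, 7, 12, 31] (not full yet)
step 5: append 9 -> window=[25, 7, 12, 31, 9] -> max=31
step 6: append 32 -> window=[7, 12, 31, 9, 32] -> max=32
step 7: append 35 -> window=[12, 31, 9, 32, 35] -> max=35
Window #3 max = 35

Answer: 35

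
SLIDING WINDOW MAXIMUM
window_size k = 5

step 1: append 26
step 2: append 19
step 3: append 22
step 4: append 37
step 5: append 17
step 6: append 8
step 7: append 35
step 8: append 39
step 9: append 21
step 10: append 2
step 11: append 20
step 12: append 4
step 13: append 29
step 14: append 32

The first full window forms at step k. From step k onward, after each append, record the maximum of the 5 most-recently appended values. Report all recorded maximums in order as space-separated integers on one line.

step 1: append 26 -> window=[26] (not full yet)
step 2: append 19 -> window=[26, 19] (not full yet)
step 3: append 22 -> window=[26, 19, 22] (not full yet)
step 4: append 37 -> window=[26, 19, 22, 37] (not full yet)
step 5: append 17 -> window=[26, 19, 22, 37, 17] -> max=37
step 6: append 8 -> window=[19, 22, 37, 17, 8] -> max=37
step 7: append 35 -> window=[22, 37, 17, 8, 35] -> max=37
step 8: append 39 -> window=[37, 17, 8, 35, 39] -> max=39
step 9: append 21 -> window=[17, 8, 35, 39, 21] -> max=39
step 10: append 2 -> window=[8, 35, 39, 21, 2] -> max=39
step 11: append 20 -> window=[35, 39, 21, 2, 20] -> max=39
step 12: append 4 -> window=[39, 21, 2, 20, 4] -> max=39
step 13: append 29 -> window=[21, 2, 20, 4, 29] -> max=29
step 14: append 32 -> window=[2, 20, 4, 29, 32] -> max=32

Answer: 37 37 37 39 39 39 39 39 29 32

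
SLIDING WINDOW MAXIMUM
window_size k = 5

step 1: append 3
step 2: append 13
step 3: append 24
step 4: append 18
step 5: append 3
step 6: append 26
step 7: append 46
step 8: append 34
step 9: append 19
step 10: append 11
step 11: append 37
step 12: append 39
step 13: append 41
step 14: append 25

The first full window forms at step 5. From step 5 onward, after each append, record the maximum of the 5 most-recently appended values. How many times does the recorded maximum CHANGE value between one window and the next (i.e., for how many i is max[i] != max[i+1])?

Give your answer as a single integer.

step 1: append 3 -> window=[3] (not full yet)
step 2: append 13 -> window=[3, 13] (not full yet)
step 3: append 24 -> window=[3, 13, 24] (not full yet)
step 4: append 18 -> window=[3, 13, 24, 18] (not full yet)
step 5: append 3 -> window=[3, 13, 24, 18, 3] -> max=24
step 6: append 26 -> window=[13, 24, 18, 3, 26] -> max=26
step 7: append 46 -> window=[24, 18, 3, 26, 46] -> max=46
step 8: append 34 -> window=[18, 3, 26, 46, 34] -> max=46
step 9: append 19 -> window=[3, 26, 46, 34, 19] -> max=46
step 10: append 11 -> window=[26, 46, 34, 19, 11] -> max=46
step 11: append 37 -> window=[46, 34, 19, 11, 37] -> max=46
step 12: append 39 -> window=[34, 19, 11, 37, 39] -> max=39
step 13: append 41 -> window=[19, 11, 37, 39, 41] -> max=41
step 14: append 25 -> window=[11, 37, 39, 41, 25] -> max=41
Recorded maximums: 24 26 46 46 46 46 46 39 41 41
Changes between consecutive maximums: 4

Answer: 4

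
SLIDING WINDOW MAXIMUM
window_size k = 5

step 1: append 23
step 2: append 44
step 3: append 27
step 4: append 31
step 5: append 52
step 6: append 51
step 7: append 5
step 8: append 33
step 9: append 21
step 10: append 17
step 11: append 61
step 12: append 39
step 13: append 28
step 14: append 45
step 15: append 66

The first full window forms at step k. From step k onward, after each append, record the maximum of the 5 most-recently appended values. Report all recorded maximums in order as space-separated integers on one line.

Answer: 52 52 52 52 52 51 61 61 61 61 66

Derivation:
step 1: append 23 -> window=[23] (not full yet)
step 2: append 44 -> window=[23, 44] (not full yet)
step 3: append 27 -> window=[23, 44, 27] (not full yet)
step 4: append 31 -> window=[23, 44, 27, 31] (not full yet)
step 5: append 52 -> window=[23, 44, 27, 31, 52] -> max=52
step 6: append 51 -> window=[44, 27, 31, 52, 51] -> max=52
step 7: append 5 -> window=[27, 31, 52, 51, 5] -> max=52
step 8: append 33 -> window=[31, 52, 51, 5, 33] -> max=52
step 9: append 21 -> window=[52, 51, 5, 33, 21] -> max=52
step 10: append 17 -> window=[51, 5, 33, 21, 17] -> max=51
step 11: append 61 -> window=[5, 33, 21, 17, 61] -> max=61
step 12: append 39 -> window=[33, 21, 17, 61, 39] -> max=61
step 13: append 28 -> window=[21, 17, 61, 39, 28] -> max=61
step 14: append 45 -> window=[17, 61, 39, 28, 45] -> max=61
step 15: append 66 -> window=[61, 39, 28, 45, 66] -> max=66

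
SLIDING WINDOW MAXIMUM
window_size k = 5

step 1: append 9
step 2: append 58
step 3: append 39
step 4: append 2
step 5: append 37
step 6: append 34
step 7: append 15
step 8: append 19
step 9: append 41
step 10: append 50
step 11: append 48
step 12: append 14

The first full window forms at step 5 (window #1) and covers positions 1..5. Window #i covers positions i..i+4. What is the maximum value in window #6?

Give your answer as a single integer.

step 1: append 9 -> window=[9] (not full yet)
step 2: append 58 -> window=[9, 58] (not full yet)
step 3: append 39 -> window=[9, 58, 39] (not full yet)
step 4: append 2 -> window=[9, 58, 39, 2] (not full yet)
step 5: append 37 -> window=[9, 58, 39, 2, 37] -> max=58
step 6: append 34 -> window=[58, 39, 2, 37, 34] -> max=58
step 7: append 15 -> window=[39, 2, 37, 34, 15] -> max=39
step 8: append 19 -> window=[2, 37, 34, 15, 19] -> max=37
step 9: append 41 -> window=[37, 34, 15, 19, 41] -> max=41
step 10: append 50 -> window=[34, 15, 19, 41, 50] -> max=50
Window #6 max = 50

Answer: 50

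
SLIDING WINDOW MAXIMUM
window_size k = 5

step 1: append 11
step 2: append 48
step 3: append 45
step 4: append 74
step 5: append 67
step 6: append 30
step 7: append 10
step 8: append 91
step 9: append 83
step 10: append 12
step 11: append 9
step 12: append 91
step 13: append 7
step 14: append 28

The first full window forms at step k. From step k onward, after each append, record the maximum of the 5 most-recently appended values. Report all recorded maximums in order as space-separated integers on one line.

Answer: 74 74 74 91 91 91 91 91 91 91

Derivation:
step 1: append 11 -> window=[11] (not full yet)
step 2: append 48 -> window=[11, 48] (not full yet)
step 3: append 45 -> window=[11, 48, 45] (not full yet)
step 4: append 74 -> window=[11, 48, 45, 74] (not full yet)
step 5: append 67 -> window=[11, 48, 45, 74, 67] -> max=74
step 6: append 30 -> window=[48, 45, 74, 67, 30] -> max=74
step 7: append 10 -> window=[45, 74, 67, 30, 10] -> max=74
step 8: append 91 -> window=[74, 67, 30, 10, 91] -> max=91
step 9: append 83 -> window=[67, 30, 10, 91, 83] -> max=91
step 10: append 12 -> window=[30, 10, 91, 83, 12] -> max=91
step 11: append 9 -> window=[10, 91, 83, 12, 9] -> max=91
step 12: append 91 -> window=[91, 83, 12, 9, 91] -> max=91
step 13: append 7 -> window=[83, 12, 9, 91, 7] -> max=91
step 14: append 28 -> window=[12, 9, 91, 7, 28] -> max=91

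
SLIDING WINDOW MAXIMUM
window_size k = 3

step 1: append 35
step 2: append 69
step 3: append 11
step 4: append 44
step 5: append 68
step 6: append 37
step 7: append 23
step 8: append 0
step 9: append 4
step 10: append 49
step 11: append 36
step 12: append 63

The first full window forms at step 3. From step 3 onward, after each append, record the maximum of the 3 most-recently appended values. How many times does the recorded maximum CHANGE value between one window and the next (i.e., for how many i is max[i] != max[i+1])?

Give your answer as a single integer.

step 1: append 35 -> window=[35] (not full yet)
step 2: append 69 -> window=[35, 69] (not full yet)
step 3: append 11 -> window=[35, 69, 11] -> max=69
step 4: append 44 -> window=[69, 11, 44] -> max=69
step 5: append 68 -> window=[11, 44, 68] -> max=68
step 6: append 37 -> window=[44, 68, 37] -> max=68
step 7: append 23 -> window=[68, 37, 23] -> max=68
step 8: append 0 -> window=[37, 23, 0] -> max=37
step 9: append 4 -> window=[23, 0, 4] -> max=23
step 10: append 49 -> window=[0, 4, 49] -> max=49
step 11: append 36 -> window=[4, 49, 36] -> max=49
step 12: append 63 -> window=[49, 36, 63] -> max=63
Recorded maximums: 69 69 68 68 68 37 23 49 49 63
Changes between consecutive maximums: 5

Answer: 5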